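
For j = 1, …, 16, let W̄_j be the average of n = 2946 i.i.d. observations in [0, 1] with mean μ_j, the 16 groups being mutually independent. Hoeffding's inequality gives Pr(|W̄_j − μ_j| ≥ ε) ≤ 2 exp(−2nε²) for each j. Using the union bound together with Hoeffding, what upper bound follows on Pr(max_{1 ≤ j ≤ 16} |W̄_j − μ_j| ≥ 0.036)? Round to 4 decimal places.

Per-experiment Hoeffding bound: 2·exp(−2·2946·0.036²) = 2·exp(−7.63603) = 0.00096548.
Union bound over 16 events: 16·0.00096548 = 0.01545.

0.0154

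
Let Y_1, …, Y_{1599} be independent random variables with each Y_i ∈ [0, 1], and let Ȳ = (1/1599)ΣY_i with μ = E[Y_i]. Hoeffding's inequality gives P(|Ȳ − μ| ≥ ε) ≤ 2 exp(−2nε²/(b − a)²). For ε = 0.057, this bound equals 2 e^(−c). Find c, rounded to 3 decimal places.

10.390

c = 2nε²/(b − a)² = 2·1599·0.057² / 1² = 10.3903.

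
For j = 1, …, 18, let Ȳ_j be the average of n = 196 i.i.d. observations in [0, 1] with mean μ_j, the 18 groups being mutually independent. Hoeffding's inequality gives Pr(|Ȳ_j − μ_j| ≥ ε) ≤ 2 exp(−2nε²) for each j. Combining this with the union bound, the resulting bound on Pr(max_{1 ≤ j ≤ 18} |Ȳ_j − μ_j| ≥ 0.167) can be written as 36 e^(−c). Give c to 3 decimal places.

10.932

Union bound over the 18 events: Pr(max_{1 ≤ j ≤ 18} |Ȳ_j − μ_j| ≥ 0.167) ≤ 18·2·exp(−2nε²) = 36 exp(−2·196·0.167²).
So c = 2·196·0.167² = 10.9325.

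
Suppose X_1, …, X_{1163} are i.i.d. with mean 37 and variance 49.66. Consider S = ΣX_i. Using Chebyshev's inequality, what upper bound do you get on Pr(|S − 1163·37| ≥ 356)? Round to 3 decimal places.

Var(S) = n·Var(X_i) = 1163·49.66 = 57754.58.
Chebyshev: Pr(|S − 1163·37| ≥ 356) ≤ Var(S)/356² = 57754.58/126736 = 0.4557.

0.456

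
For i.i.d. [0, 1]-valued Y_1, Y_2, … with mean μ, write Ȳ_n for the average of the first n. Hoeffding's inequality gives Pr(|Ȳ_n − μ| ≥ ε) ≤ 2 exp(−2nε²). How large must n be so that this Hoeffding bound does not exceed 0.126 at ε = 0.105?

126

Require 2·exp(−2nε²) ≤ 0.126, i.e. 2nε² ≥ ln(2/0.126) = 2.764621.
So n ≥ 2.764621 / (2·0.105²) = 125.380.
The smallest integer n is 126.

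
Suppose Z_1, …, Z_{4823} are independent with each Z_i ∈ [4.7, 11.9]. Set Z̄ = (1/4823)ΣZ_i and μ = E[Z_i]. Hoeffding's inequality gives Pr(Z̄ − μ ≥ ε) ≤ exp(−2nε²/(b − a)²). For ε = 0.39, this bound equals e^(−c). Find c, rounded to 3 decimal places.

c = 2nε²/(b − a)² = 2·4823·0.39² / 7.2² = 28.3016.

28.302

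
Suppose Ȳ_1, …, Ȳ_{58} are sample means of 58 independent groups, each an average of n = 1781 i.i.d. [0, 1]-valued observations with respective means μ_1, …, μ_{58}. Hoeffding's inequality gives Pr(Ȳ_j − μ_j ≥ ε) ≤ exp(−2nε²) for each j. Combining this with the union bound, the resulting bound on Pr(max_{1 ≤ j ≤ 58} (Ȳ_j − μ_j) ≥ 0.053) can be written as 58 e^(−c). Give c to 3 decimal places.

10.006

Union bound over the 58 events: Pr(max_{1 ≤ j ≤ 58} (Ȳ_j − μ_j) ≥ 0.053) ≤ 58·exp(−2nε²) = 58 exp(−2·1781·0.053²).
So c = 2·1781·0.053² = 10.0057.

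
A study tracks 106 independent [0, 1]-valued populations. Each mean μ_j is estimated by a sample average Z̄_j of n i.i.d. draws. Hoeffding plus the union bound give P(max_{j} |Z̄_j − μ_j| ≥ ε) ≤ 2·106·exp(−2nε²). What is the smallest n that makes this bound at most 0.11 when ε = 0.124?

Need 2·106·exp(−2nε²) ≤ 0.11, i.e. exp(−2nε²) ≤ 0.11/212.
So 2nε² ≥ ln(212/0.11) = 7.563861.
Hence n ≥ 7.563861/(2·0.124²) = 245.963.
The smallest integer n is 246.

246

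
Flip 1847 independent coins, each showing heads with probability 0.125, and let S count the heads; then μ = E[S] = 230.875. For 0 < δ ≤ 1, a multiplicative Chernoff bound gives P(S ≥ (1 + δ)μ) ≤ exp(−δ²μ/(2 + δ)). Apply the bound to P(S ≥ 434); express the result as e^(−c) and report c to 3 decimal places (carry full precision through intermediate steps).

62.056

Write 434 = (1 + δ)μ, so δ = 434/230.875 − 1 = 0.8798051…
Then the exponent is δ²μ/(2 + δ) = (434 − μ)² / (μ·(2 + δ)) = 62.056425.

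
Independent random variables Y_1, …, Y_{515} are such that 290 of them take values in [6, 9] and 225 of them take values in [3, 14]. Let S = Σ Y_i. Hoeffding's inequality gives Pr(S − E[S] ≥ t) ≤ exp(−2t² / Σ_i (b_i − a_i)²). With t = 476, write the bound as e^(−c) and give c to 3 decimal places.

15.189

Σ(b_i − a_i)² = 290·3² + 225·11² = 29835.
c = 2t² / 29835 = 2·476² / 29835 = 15.1886.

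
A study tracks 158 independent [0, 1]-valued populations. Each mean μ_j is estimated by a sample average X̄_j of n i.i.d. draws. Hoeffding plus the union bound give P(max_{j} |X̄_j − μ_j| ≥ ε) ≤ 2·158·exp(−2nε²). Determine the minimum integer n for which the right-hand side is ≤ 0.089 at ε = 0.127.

Need 2·158·exp(−2nε²) ≤ 0.089, i.e. exp(−2nε²) ≤ 0.089/316.
So 2nε² ≥ ln(316/0.089) = 8.174861.
Hence n ≥ 8.174861/(2·0.127²) = 253.421.
The smallest integer n is 254.

254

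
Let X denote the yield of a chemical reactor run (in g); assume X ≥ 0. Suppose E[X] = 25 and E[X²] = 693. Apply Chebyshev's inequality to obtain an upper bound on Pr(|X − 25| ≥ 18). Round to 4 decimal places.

Var(X) = E[X²] − (E[X])² = 693 − 625 = 68.
Chebyshev's inequality: Pr(|X − μ| ≥ t) ≤ Var(X)/t² = 68/324 = 0.2099.

0.2099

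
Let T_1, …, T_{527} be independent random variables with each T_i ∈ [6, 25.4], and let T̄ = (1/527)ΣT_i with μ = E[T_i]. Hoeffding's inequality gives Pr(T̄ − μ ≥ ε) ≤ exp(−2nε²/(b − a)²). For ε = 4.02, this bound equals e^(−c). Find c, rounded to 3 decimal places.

c = 2nε²/(b − a)² = 2·527·4.02² / 19.4² = 45.2574.

45.257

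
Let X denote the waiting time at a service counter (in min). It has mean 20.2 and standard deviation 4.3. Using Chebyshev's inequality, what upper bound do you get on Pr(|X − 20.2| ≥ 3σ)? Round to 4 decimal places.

Chebyshev: Pr(|X − μ| ≥ t) ≤ Var(X)/t².
Var(X) = σ² = 4.3² = 18.49.
t = 3·4.3 = 12.9.
Bound = 18.49 / 166.41 = 0.1111.

0.1111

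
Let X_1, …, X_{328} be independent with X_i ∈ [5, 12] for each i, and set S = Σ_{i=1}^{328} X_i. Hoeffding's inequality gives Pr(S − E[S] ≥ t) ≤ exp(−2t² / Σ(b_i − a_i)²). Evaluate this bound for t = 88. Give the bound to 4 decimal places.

0.3815

Σ(b_i − a_i)² = 328·(7)² = 16072.
Exponent = 2·88²/16072 = 0.9637.
Bound = exp(−0.9637) = 0.38149.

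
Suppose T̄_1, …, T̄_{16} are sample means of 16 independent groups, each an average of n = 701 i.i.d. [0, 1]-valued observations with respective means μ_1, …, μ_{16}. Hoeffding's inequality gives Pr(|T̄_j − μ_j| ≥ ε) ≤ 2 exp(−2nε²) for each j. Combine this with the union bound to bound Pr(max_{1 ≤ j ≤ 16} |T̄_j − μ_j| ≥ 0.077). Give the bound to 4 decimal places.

Per-experiment Hoeffding bound: 2·exp(−2·701·0.077²) = 2·exp(−8.31246) = 0.00049088.
Union bound over 16 events: 16·0.00049088 = 0.00785.

0.0079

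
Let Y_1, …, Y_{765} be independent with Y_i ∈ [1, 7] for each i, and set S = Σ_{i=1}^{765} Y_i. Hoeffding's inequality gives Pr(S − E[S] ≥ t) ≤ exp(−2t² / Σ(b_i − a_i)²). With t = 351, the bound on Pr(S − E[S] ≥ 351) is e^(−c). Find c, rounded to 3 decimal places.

Σ(b_i − a_i)² = 765·(6)² = 27540.
c = 2t²/27540 = 2·351²/27540 = 8.9471.

8.947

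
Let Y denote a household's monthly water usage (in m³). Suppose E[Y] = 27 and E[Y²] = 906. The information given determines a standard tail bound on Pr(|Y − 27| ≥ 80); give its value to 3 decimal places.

The first two moments determine the variance, so Chebyshev's inequality is the sharpest standard bound available.
Var(Y) = E[Y²] − (E[Y])² = 906 − 729 = 177.
Chebyshev's inequality: Pr(|Y − μ| ≥ t) ≤ Var(Y)/t² = 177/6400 = 0.0277.

0.028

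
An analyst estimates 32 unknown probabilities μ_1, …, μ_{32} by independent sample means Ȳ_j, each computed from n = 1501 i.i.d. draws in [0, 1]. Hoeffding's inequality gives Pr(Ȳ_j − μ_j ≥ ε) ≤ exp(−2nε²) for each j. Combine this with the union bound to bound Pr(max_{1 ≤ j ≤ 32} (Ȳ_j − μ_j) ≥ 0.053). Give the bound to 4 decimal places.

Per-experiment Hoeffding bound: exp(−2·1501·0.053²) = exp(−8.43262) = 0.00021765.
Union bound over 32 events: 32·0.00021765 = 0.00696.

0.0070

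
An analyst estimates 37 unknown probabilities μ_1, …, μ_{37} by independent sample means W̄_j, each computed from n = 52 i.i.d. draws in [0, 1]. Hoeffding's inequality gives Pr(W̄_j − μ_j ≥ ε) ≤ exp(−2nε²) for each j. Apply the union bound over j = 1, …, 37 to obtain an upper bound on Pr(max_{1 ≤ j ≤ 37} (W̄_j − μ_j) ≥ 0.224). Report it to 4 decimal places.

0.2004

Per-experiment Hoeffding bound: exp(−2·52·0.224²) = exp(−5.21830) = 0.0054165.
Union bound over 37 events: 37·0.0054165 = 0.20041.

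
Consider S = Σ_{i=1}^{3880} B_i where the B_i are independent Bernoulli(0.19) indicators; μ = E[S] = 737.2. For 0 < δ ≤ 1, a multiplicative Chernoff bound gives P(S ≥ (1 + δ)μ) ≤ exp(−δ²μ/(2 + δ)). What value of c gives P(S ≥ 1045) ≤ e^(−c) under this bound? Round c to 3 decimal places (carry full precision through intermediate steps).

Write 1045 = (1 + δ)μ, so δ = 1045/737.2 − 1 = 0.4175258…
Then the exponent is δ²μ/(2 + δ) = (1045 − μ)² / (μ·(2 + δ)) = 53.159488.

53.159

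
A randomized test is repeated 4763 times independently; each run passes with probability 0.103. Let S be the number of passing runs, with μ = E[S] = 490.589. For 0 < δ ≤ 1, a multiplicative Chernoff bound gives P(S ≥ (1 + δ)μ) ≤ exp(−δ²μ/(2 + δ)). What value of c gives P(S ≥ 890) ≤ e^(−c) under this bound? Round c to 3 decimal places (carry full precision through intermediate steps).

115.552

Write 890 = (1 + δ)μ, so δ = 890/490.589 − 1 = 0.8141459…
Then the exponent is δ²μ/(2 + δ) = (890 − μ)² / (μ·(2 + δ)) = 115.551512.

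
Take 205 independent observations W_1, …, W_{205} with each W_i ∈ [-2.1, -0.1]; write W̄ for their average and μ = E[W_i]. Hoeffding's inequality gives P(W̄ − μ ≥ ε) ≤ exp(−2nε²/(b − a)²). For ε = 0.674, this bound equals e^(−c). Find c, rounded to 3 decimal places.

46.563

c = 2nε²/(b − a)² = 2·205·0.674² / 2² = 46.5633.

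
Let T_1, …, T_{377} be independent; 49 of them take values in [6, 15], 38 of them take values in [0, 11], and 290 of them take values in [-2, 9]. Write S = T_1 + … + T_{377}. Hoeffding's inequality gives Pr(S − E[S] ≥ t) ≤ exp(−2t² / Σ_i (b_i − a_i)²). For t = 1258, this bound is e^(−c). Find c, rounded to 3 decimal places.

Σ(b_i − a_i)² = 49·9² + 38·11² + 290·11² = 43657.
c = 2t² / 43657 = 2·1258² / 43657 = 72.4999.

72.500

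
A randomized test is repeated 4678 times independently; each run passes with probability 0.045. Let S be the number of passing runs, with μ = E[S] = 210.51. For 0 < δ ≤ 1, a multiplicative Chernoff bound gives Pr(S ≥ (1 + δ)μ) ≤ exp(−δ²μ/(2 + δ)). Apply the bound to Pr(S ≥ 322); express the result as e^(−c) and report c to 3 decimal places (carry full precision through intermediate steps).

23.342

Write 322 = (1 + δ)μ, so δ = 322/210.51 − 1 = 0.5296185…
Then the exponent is δ²μ/(2 + δ) = (322 − μ)² / (μ·(2 + δ)) = 23.342322.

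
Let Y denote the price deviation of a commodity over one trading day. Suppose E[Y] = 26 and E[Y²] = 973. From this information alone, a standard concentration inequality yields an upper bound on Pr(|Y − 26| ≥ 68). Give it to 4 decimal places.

The first two moments determine the variance, so Chebyshev's inequality is the sharpest standard bound available.
Var(Y) = E[Y²] − (E[Y])² = 973 − 676 = 297.
Chebyshev's inequality: Pr(|Y − μ| ≥ t) ≤ Var(Y)/t² = 297/4624 = 0.0642.

0.0642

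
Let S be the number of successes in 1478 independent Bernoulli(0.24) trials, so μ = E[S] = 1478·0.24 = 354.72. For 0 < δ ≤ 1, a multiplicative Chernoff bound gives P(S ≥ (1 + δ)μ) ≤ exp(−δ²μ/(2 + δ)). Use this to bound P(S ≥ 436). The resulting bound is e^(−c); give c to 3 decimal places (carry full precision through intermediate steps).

8.355

Write 436 = (1 + δ)μ, so δ = 436/354.72 − 1 = 0.2291385…
Then the exponent is δ²μ/(2 + δ) = (436 − μ)² / (μ·(2 + δ)) = 8.354966.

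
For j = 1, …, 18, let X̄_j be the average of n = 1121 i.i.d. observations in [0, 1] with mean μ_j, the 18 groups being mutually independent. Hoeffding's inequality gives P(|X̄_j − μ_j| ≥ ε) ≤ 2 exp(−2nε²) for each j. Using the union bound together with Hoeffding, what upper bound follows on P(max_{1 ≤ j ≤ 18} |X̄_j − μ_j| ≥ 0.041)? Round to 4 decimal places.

0.8309

Per-experiment Hoeffding bound: 2·exp(−2·1121·0.041²) = 2·exp(−3.76880) = 0.046159.
Union bound over 18 events: 18·0.046159 = 0.83087.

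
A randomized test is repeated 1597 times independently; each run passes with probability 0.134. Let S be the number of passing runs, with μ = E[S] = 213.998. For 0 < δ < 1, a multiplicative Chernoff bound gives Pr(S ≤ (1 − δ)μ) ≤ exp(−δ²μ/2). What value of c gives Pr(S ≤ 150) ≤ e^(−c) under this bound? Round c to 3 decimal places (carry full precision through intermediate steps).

Write 150 = (1 − δ)μ, so δ = 1 − 150/213.998 = 0.2990589…
Then the exponent is δ²μ/2 = (μ − 150)²/(2μ) = 9.569585.

9.570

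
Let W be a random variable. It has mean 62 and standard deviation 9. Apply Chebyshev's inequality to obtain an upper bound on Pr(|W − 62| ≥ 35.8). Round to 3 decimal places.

Chebyshev: Pr(|W − μ| ≥ t) ≤ Var(W)/t².
Var(W) = σ² = 9² = 81.
Bound = 81 / 1281.64 = 0.0632.

0.063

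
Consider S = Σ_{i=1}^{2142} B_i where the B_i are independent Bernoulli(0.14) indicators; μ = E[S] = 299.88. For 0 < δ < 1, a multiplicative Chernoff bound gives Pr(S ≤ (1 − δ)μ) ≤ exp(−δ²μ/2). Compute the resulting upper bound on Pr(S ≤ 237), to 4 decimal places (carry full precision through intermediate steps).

0.0014

Write 237 = (1 − δ)μ, so δ = 1 − 237/299.88 = 0.2096839…
Then the exponent is δ²μ/2 = (μ − 237)²/(2μ) = 6.592461.
Bound = exp(−6.592461) = 0.00137.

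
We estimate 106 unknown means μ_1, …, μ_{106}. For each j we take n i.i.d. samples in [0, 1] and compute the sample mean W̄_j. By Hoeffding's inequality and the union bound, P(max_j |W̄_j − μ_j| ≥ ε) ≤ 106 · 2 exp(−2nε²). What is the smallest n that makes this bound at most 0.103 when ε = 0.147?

177

Need 2·106·exp(−2nε²) ≤ 0.103, i.e. exp(−2nε²) ≤ 0.103/212.
So 2nε² ≥ ln(212/0.103) = 7.629613.
Hence n ≥ 7.629613/(2·0.147²) = 176.538.
The smallest integer n is 177.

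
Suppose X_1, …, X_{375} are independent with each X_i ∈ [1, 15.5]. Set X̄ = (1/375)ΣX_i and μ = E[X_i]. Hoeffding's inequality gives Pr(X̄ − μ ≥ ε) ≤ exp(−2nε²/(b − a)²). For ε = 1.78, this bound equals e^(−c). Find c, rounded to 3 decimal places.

11.302

c = 2nε²/(b − a)² = 2·375·1.78² / 14.5² = 11.3023.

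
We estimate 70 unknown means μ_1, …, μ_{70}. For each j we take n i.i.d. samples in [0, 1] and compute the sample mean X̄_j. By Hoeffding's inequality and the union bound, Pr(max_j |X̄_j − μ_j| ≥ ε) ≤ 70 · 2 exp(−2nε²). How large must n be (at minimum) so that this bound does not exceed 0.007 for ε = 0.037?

Need 2·70·exp(−2nε²) ≤ 0.007, i.e. exp(−2nε²) ≤ 0.007/140.
So 2nε² ≥ ln(140/0.007) = 9.903488.
Hence n ≥ 9.903488/(2·0.037²) = 3617.052.
The smallest integer n is 3618.

3618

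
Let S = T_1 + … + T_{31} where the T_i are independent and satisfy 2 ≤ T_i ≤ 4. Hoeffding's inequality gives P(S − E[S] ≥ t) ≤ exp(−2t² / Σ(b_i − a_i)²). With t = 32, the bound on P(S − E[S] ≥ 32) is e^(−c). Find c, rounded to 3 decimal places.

Σ(b_i − a_i)² = 31·(2)² = 124.
c = 2t²/124 = 2·32²/124 = 16.5161.

16.516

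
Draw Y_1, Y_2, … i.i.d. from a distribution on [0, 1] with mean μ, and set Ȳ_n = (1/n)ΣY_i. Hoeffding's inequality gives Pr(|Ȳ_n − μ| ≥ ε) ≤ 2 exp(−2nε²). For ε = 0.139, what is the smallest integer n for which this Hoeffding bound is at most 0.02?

Require 2·exp(−2nε²) ≤ 0.02, i.e. 2nε² ≥ ln(2/0.02) = 4.605170.
So n ≥ 4.605170 / (2·0.139²) = 119.175.
The smallest integer n is 120.

120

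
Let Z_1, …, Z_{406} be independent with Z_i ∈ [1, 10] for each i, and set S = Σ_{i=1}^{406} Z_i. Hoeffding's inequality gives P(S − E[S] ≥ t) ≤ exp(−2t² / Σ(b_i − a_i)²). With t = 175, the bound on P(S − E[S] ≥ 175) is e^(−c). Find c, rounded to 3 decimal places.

Σ(b_i − a_i)² = 406·(9)² = 32886.
c = 2t²/32886 = 2·175²/32886 = 1.8625.

1.862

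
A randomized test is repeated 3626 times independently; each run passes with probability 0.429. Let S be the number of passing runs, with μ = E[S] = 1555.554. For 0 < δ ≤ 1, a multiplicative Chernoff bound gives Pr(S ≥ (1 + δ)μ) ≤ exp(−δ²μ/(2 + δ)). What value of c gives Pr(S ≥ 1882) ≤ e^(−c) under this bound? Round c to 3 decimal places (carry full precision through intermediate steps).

Write 1882 = (1 + δ)μ, so δ = 1882/1555.554 − 1 = 0.2098584…
Then the exponent is δ²μ/(2 + δ) = (1882 − μ)² / (μ·(2 + δ)) = 31.000819.

31.001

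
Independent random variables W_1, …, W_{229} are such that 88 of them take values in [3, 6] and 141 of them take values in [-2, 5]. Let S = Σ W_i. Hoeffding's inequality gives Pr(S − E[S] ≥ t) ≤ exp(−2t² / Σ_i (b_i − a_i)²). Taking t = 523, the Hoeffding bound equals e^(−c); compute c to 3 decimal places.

Σ(b_i − a_i)² = 88·3² + 141·7² = 7701.
c = 2t² / 7701 = 2·523² / 7701 = 71.0373.

71.037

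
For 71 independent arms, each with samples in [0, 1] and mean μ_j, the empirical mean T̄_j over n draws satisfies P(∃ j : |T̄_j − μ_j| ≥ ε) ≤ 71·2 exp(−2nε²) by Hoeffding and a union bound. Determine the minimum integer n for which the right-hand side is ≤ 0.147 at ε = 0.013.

Need 2·71·exp(−2nε²) ≤ 0.147, i.e. exp(−2nε²) ≤ 0.147/142.
So 2nε² ≥ ln(142/0.147) = 6.873150.
Hence n ≥ 6.873150/(2·0.013²) = 20334.763.
The smallest integer n is 20335.

20335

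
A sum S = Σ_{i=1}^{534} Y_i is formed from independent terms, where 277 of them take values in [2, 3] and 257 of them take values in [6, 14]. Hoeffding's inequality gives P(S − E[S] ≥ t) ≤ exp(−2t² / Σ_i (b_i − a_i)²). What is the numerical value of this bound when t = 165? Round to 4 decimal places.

0.0386

Σ(b_i − a_i)² = 277·1² + 257·8² = 16725.
Exponent = 2·165² / 16725 = 3.25561.
Bound = exp(−3.25561) = 0.03856.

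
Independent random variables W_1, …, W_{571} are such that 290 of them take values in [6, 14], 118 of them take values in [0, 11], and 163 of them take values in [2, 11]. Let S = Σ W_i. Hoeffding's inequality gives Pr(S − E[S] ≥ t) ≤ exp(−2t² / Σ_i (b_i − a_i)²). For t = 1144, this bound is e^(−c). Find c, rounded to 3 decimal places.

56.851

Σ(b_i − a_i)² = 290·8² + 118·11² + 163·9² = 46041.
c = 2t² / 46041 = 2·1144² / 46041 = 56.8509.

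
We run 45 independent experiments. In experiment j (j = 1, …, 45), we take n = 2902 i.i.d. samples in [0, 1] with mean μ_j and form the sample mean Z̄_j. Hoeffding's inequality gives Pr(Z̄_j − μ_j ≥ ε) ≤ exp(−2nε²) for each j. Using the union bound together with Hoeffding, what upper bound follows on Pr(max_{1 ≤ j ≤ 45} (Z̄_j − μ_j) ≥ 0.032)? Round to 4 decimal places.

Per-experiment Hoeffding bound: exp(−2·2902·0.032²) = exp(−5.94330) = 0.0026234.
Union bound over 45 events: 45·0.0026234 = 0.11805.

0.1181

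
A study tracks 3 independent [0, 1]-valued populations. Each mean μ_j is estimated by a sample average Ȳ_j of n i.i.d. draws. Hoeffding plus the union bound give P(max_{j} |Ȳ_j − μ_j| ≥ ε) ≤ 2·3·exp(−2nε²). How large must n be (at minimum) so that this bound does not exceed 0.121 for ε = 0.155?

Need 2·3·exp(−2nε²) ≤ 0.121, i.e. exp(−2nε²) ≤ 0.121/6.
So 2nε² ≥ ln(6/0.121) = 3.903724.
Hence n ≥ 3.903724/(2·0.155²) = 81.243.
The smallest integer n is 82.

82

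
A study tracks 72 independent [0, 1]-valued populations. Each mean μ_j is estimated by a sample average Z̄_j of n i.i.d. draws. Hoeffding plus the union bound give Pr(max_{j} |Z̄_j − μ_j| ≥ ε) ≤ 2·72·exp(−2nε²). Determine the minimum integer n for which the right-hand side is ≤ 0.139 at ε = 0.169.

Need 2·72·exp(−2nε²) ≤ 0.139, i.e. exp(−2nε²) ≤ 0.139/144.
So 2nε² ≥ ln(144/0.139) = 6.943095.
Hence n ≥ 6.943095/(2·0.169²) = 121.549.
The smallest integer n is 122.

122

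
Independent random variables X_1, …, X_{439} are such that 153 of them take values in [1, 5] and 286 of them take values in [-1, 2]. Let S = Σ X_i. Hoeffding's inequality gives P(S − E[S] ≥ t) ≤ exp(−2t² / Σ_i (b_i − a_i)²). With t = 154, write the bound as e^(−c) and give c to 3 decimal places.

Σ(b_i − a_i)² = 153·4² + 286·3² = 5022.
c = 2t² / 5022 = 2·154² / 5022 = 9.4448.

9.445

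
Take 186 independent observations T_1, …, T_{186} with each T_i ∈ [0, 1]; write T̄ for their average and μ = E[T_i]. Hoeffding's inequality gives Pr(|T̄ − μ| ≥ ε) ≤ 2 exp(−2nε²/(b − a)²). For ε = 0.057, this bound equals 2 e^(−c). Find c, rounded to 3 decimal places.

c = 2nε²/(b − a)² = 2·186·0.057² / 1² = 1.2086.

1.209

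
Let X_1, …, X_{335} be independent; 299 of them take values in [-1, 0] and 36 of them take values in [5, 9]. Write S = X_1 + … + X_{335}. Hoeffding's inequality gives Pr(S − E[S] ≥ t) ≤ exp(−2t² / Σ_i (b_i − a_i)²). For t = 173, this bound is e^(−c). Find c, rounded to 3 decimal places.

Σ(b_i − a_i)² = 299·1² + 36·4² = 875.
c = 2t² / 875 = 2·173² / 875 = 68.4091.

68.409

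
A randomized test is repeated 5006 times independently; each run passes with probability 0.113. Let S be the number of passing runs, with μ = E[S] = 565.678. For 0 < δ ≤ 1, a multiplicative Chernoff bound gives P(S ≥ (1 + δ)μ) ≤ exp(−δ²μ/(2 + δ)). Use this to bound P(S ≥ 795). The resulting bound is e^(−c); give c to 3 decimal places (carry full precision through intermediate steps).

38.649

Write 795 = (1 + δ)μ, so δ = 795/565.678 − 1 = 0.4053932…
Then the exponent is δ²μ/(2 + δ) = (795 − μ)² / (μ·(2 + δ)) = 38.648806.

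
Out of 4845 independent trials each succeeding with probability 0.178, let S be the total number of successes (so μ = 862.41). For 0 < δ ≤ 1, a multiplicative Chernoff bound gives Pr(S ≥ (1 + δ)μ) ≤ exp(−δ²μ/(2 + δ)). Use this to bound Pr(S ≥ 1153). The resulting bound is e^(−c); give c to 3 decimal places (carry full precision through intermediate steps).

41.898

Write 1153 = (1 + δ)μ, so δ = 1153/862.41 − 1 = 0.3369511…
Then the exponent is δ²μ/(2 + δ) = (1153 − μ)² / (μ·(2 + δ)) = 41.898447.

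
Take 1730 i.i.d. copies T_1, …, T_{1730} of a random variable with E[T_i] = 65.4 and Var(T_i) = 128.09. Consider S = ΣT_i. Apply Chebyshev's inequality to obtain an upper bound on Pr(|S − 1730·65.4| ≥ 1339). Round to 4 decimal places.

Var(S) = n·Var(T_i) = 1730·128.09 = 221595.7.
Chebyshev: Pr(|S − 1730·65.4| ≥ 1339) ≤ Var(S)/1339² = 221595.7/1792921 = 0.1236.

0.1236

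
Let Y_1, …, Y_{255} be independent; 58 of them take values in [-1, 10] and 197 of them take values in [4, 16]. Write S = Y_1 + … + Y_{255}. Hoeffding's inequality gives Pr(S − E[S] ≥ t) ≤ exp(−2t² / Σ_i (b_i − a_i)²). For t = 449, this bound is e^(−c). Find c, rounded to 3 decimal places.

11.394

Σ(b_i − a_i)² = 58·11² + 197·12² = 35386.
c = 2t² / 35386 = 2·449² / 35386 = 11.3944.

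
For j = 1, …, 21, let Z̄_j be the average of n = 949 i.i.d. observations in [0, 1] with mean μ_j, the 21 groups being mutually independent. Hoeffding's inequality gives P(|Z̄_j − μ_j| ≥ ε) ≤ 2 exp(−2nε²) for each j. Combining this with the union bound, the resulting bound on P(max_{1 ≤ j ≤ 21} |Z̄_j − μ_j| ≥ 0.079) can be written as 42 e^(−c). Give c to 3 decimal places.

Union bound over the 21 events: P(max_{1 ≤ j ≤ 21} |Z̄_j − μ_j| ≥ 0.079) ≤ 21·2·exp(−2nε²) = 42 exp(−2·949·0.079²).
So c = 2·949·0.079² = 11.8454.

11.845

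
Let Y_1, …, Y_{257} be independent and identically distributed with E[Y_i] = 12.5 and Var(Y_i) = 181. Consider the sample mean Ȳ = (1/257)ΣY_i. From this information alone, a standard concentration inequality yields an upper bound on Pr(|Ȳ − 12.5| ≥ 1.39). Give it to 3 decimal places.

With mean and variance of each term known, Chebyshev's inequality bounds the deviation of the sum (or sample mean).
Var(Ȳ) = Var(Y_i)/n = 181/257 = 0.70428.
Chebyshev: Pr(|Ȳ − 12.5| ≥ 1.39) ≤ Var(Ȳ)/(1.39)² = 181/(257·1.39²) = 0.3645.

0.365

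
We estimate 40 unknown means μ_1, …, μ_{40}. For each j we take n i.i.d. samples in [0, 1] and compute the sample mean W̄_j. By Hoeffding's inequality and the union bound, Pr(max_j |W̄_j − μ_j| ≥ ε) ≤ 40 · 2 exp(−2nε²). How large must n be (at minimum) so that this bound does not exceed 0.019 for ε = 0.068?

Need 2·40·exp(−2nε²) ≤ 0.019, i.e. exp(−2nε²) ≤ 0.019/80.
So 2nε² ≥ ln(80/0.019) = 8.345343.
Hence n ≥ 8.345343/(2·0.068²) = 902.394.
The smallest integer n is 903.

903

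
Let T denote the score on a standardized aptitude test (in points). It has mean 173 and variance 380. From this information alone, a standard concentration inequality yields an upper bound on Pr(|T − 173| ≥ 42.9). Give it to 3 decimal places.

Mean and variance are known, so Chebyshev's inequality applies.
Chebyshev: Pr(|T − μ| ≥ t) ≤ Var(T)/t².
Bound = 380 / 1840.41 = 0.2065.

0.206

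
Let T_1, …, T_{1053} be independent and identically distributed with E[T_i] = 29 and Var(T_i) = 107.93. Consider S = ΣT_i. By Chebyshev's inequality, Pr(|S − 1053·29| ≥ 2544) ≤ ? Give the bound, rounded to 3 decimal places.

0.018

Var(S) = n·Var(T_i) = 1053·107.93 = 113650.29.
Chebyshev: Pr(|S − 1053·29| ≥ 2544) ≤ Var(S)/2544² = 113650.29/6471936 = 0.0176.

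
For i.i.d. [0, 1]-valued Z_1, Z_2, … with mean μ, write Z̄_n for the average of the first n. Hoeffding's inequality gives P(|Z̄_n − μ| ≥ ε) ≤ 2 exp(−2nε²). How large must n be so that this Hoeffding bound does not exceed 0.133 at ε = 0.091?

164

Require 2·exp(−2nε²) ≤ 0.133, i.e. 2nε² ≥ ln(2/0.133) = 2.710553.
So n ≥ 2.710553 / (2·0.091²) = 163.661.
The smallest integer n is 164.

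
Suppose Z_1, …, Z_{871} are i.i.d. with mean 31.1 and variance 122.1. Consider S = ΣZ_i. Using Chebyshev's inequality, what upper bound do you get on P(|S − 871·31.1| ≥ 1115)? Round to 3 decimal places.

Var(S) = n·Var(Z_i) = 871·122.1 = 106349.1.
Chebyshev: P(|S − 871·31.1| ≥ 1115) ≤ Var(S)/1115² = 106349.1/1243225 = 0.0855.

0.086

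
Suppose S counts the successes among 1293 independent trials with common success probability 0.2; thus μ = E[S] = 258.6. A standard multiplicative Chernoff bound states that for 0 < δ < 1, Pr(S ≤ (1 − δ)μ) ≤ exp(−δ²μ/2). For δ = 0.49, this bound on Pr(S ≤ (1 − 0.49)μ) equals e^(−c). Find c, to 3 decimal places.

31.045

c = δ²μ/2 = 0.49²·258.6/2 = 31.0449.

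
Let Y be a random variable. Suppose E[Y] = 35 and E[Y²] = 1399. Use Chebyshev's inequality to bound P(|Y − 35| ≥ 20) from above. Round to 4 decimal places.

0.4350

Var(Y) = E[Y²] − (E[Y])² = 1399 − 1225 = 174.
Chebyshev's inequality: P(|Y − μ| ≥ t) ≤ Var(Y)/t² = 174/400 = 0.4350.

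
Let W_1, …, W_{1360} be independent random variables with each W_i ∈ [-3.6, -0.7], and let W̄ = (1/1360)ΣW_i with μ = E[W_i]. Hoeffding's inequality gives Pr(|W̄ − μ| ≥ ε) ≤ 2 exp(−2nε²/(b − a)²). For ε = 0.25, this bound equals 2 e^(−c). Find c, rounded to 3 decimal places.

c = 2nε²/(b − a)² = 2·1360·0.25² / 2.9² = 20.2140.

20.214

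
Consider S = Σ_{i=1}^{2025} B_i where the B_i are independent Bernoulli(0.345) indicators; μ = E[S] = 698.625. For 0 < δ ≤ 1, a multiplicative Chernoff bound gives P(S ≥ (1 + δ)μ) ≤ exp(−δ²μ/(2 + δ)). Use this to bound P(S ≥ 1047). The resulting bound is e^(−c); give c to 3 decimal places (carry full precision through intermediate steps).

69.525

Write 1047 = (1 + δ)μ, so δ = 1047/698.625 − 1 = 0.4986581…
Then the exponent is δ²μ/(2 + δ) = (1047 − μ)² / (μ·(2 + δ)) = 69.525322.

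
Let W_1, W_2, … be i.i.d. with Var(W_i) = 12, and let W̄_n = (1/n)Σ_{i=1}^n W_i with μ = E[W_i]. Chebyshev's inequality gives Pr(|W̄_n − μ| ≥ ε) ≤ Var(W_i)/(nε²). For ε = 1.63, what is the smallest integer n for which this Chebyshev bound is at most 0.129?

36

Require 12/(n·1.63²) ≤ 0.129, i.e. n ≥ 12/(0.129·1.63²) = 35.012.
The smallest integer n is 36.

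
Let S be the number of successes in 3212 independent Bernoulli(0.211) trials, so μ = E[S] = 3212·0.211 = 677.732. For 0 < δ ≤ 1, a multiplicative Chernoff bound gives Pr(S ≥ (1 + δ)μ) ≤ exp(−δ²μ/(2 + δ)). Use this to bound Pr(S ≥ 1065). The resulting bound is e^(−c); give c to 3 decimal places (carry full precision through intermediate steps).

86.058

Write 1065 = (1 + δ)μ, so δ = 1065/677.732 − 1 = 0.5714176…
Then the exponent is δ²μ/(2 + δ) = (1065 − μ)² / (μ·(2 + δ)) = 86.058272.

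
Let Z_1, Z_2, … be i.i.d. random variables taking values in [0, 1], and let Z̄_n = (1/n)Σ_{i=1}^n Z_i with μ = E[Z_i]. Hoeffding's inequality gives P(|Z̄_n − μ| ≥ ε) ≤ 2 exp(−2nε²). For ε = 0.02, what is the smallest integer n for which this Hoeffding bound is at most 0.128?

3437

Require 2·exp(−2nε²) ≤ 0.128, i.e. 2nε² ≥ ln(2/0.128) = 2.748872.
So n ≥ 2.748872 / (2·0.02²) = 3436.090.
The smallest integer n is 3437.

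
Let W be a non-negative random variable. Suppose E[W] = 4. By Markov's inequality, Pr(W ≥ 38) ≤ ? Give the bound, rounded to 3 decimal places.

0.105

Markov's inequality: for a non-negative random variable, Pr(W ≥ a) ≤ E[W]/a.
Here E[W] = 4 and a = 38, so the bound is 4/38 = 0.1053.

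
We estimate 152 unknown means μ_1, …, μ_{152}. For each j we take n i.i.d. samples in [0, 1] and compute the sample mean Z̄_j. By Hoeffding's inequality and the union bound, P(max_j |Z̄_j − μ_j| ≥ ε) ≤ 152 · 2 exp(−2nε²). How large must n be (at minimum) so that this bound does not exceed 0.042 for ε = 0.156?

183

Need 2·152·exp(−2nε²) ≤ 0.042, i.e. exp(−2nε²) ≤ 0.042/304.
So 2nε² ≥ ln(304/0.042) = 8.887113.
Hence n ≥ 8.887113/(2·0.156²) = 182.592.
The smallest integer n is 183.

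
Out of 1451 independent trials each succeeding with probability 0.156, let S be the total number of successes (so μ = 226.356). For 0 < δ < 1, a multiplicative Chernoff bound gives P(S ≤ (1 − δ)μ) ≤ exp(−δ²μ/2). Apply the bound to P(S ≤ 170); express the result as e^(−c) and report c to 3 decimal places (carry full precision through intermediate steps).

7.015

Write 170 = (1 − δ)μ, so δ = 1 − 170/226.356 = 0.2489706…
Then the exponent is δ²μ/2 = (μ − 170)²/(2μ) = 7.015495.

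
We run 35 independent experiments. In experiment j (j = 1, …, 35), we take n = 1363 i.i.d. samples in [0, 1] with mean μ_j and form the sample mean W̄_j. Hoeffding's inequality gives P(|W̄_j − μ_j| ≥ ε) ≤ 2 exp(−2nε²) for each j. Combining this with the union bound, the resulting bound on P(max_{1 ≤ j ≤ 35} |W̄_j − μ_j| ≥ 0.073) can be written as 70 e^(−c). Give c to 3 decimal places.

14.527

Union bound over the 35 events: P(max_{1 ≤ j ≤ 35} |W̄_j − μ_j| ≥ 0.073) ≤ 35·2·exp(−2nε²) = 70 exp(−2·1363·0.073²).
So c = 2·1363·0.073² = 14.5269.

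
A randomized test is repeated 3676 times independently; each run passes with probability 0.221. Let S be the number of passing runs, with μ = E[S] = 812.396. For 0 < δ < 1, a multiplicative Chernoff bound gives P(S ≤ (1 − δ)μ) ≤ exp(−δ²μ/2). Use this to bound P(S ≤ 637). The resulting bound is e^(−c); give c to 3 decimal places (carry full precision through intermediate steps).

Write 637 = (1 − δ)μ, so δ = 1 − 637/812.396 = 0.2158996…
Then the exponent is δ²μ/2 = (μ − 637)²/(2μ) = 18.933966.

18.934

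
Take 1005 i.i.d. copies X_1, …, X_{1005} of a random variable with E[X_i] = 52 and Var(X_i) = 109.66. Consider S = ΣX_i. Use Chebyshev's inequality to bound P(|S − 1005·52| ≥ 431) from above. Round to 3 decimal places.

0.593

Var(S) = n·Var(X_i) = 1005·109.66 = 110208.3.
Chebyshev: P(|S − 1005·52| ≥ 431) ≤ Var(S)/431² = 110208.3/185761 = 0.5933.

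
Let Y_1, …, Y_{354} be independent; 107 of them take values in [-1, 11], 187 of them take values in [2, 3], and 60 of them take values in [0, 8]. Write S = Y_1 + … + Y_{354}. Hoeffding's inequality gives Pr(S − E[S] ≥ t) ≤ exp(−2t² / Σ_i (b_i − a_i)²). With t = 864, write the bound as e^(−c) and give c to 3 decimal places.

Σ(b_i − a_i)² = 107·12² + 187·1² + 60·8² = 19435.
c = 2t² / 19435 = 2·864² / 19435 = 76.8198.

76.820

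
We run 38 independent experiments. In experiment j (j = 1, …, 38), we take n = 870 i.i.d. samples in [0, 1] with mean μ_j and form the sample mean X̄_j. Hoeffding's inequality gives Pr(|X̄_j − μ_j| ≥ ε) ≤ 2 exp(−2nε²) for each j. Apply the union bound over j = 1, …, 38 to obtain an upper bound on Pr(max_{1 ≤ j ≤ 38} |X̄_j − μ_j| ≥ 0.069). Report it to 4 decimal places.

0.0192

Per-experiment Hoeffding bound: 2·exp(−2·870·0.069²) = 2·exp(−8.28414) = 0.00050498.
Union bound over 38 events: 38·0.00050498 = 0.01919.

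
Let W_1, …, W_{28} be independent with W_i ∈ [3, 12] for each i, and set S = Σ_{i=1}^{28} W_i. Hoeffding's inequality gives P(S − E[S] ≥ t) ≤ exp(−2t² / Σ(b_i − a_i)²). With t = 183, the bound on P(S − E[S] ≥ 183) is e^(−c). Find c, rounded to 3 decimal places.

Σ(b_i − a_i)² = 28·(9)² = 2268.
c = 2t²/2268 = 2·183²/2268 = 29.5317.

29.532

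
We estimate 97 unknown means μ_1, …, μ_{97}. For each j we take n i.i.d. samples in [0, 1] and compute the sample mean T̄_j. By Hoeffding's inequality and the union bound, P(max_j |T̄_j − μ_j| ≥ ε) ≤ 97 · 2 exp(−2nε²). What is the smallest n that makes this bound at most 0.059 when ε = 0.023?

Need 2·97·exp(−2nε²) ≤ 0.059, i.e. exp(−2nε²) ≤ 0.059/194.
So 2nε² ≥ ln(194/0.059) = 8.098076.
Hence n ≥ 8.098076/(2·0.023²) = 7654.136.
The smallest integer n is 7655.

7655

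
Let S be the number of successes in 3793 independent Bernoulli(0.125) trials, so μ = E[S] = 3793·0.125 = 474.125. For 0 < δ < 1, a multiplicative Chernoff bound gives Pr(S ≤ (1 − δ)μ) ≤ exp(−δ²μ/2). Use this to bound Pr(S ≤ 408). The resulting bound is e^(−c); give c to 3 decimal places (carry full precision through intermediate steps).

4.611

Write 408 = (1 − δ)μ, so δ = 1 − 408/474.125 = 0.1394674…
Then the exponent is δ²μ/2 = (μ − 408)²/(2μ) = 4.611142.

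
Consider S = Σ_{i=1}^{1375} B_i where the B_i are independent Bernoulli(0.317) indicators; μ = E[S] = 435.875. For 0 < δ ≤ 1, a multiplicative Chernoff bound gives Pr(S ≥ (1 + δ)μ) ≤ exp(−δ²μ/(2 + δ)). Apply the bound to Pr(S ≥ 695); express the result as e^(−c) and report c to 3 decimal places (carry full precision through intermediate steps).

Write 695 = (1 + δ)μ, so δ = 695/435.875 − 1 = 0.5944938…
Then the exponent is δ²μ/(2 + δ) = (695 − μ)² / (μ·(2 + δ)) = 59.375055.

59.375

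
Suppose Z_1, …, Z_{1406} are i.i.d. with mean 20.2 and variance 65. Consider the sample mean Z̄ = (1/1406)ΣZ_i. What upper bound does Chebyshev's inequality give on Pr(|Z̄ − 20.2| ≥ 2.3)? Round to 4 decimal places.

Var(Z̄) = Var(Z_i)/n = 65/1406 = 0.04623.
Chebyshev: Pr(|Z̄ − 20.2| ≥ 2.3) ≤ Var(Z̄)/(2.3)² = 65/(1406·2.3²) = 0.0087.

0.0087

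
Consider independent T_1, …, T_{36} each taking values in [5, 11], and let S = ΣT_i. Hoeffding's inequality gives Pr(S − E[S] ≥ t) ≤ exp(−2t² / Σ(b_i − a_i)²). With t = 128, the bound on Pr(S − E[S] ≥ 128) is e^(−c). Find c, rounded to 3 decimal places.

25.284

Σ(b_i − a_i)² = 36·(6)² = 1296.
c = 2t²/1296 = 2·128²/1296 = 25.2840.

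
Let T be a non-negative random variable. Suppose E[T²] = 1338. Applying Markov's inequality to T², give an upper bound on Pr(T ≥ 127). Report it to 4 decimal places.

0.0830

Since T ≥ 0, the event {T ≥ 127} is the same as {T² ≥ 16129}.
Markov's inequality applied to T² gives Pr(T² ≥ 16129) ≤ E[T²]/16129 = 1338/16129 = 0.0830.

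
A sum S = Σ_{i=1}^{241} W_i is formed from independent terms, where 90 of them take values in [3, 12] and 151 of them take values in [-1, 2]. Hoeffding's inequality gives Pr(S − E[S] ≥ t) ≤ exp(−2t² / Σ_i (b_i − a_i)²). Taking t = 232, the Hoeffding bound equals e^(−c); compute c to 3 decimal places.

12.446

Σ(b_i − a_i)² = 90·9² + 151·3² = 8649.
c = 2t² / 8649 = 2·232² / 8649 = 12.4463.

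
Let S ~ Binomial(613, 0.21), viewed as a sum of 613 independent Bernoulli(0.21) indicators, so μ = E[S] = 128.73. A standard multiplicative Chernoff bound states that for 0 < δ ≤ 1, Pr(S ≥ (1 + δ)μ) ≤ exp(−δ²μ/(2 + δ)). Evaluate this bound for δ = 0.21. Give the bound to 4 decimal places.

Exponent = δ²μ/(2 + δ) = 0.21²·128.73/2.21 = 2.5688.
Bound = exp(−2.5688) = 0.07663.

0.0766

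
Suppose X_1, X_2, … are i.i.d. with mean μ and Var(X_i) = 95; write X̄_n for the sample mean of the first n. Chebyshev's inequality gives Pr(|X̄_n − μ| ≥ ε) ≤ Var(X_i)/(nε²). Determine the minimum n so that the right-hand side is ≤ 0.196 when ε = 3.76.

Require 95/(n·3.76²) ≤ 0.196, i.e. n ≥ 95/(0.196·3.76²) = 34.284.
The smallest integer n is 35.

35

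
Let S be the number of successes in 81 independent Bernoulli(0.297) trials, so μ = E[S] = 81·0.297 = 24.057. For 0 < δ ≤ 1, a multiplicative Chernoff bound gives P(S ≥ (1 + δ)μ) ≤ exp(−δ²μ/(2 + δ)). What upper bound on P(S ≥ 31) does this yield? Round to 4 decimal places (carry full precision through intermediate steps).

0.4166

Write 31 = (1 + δ)μ, so δ = 31/24.057 − 1 = 0.2886062…
Then the exponent is δ²μ/(2 + δ) = (31 − μ)² / (μ·(2 + δ)) = 0.875552.
Bound = exp(−0.875552) = 0.41663.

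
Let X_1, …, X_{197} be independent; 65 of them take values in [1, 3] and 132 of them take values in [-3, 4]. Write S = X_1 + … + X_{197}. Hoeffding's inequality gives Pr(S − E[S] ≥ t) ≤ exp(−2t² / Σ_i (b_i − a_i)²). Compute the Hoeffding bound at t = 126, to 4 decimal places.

0.0089

Σ(b_i − a_i)² = 65·2² + 132·7² = 6728.
Exponent = 2·126² / 6728 = 4.71938.
Bound = exp(−4.71938) = 0.00892.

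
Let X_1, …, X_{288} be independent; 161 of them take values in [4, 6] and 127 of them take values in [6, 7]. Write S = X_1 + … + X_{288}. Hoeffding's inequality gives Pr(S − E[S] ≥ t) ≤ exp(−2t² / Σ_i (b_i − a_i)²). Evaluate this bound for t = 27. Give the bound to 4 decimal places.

0.1509

Σ(b_i − a_i)² = 161·2² + 127·1² = 771.
Exponent = 2·27² / 771 = 1.89105.
Bound = exp(−1.89105) = 0.15091.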